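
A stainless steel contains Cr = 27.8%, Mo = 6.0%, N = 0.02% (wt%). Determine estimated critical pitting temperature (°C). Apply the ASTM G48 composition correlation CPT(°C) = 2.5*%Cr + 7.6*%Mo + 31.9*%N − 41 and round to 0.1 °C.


Apply the ASTM G48 empirical CPT estimate: CPT(°C) = 2.5*%Cr + 7.6*%Mo + 31.9*%N − 41
2.5*27.8 = 69.5; 7.6*6.0 = 45.6; 31.9*0.02 = 0.638
CPT = 69.5 + 45.6 + 0.638 − 41 = 74.738 °C
Rounded to 0.1 °C: CPT ≈ 74.7 °C

74.7 °C


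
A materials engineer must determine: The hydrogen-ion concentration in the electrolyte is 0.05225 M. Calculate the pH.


pH = −log10[H+]
pH = −log10(0.05225) = 1.28

1.28


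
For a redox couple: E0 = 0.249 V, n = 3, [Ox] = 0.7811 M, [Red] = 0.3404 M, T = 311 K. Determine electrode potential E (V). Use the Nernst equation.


Apply the Nernst equation: E = E0 + (RT/nF)*ln([Ox]/[Red])
Step 1: RT/nF = 8.314*311/(3*96485) = 0.00893284 V
Step 2: [Ox]/[Red] = 0.7811/0.3404 = 2.294653
Step 3: ln(2.294653) = 0.830582
Step 4: correction = 0.00893284 * 0.830582 = 0.007 V
E = 0.249 + 0.007 = 0.256 V

0.256 V


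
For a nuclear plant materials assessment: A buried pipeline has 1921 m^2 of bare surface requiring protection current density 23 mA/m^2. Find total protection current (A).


I = area * current density, then convert mA → A (÷1000)
I = 1921 * 23 / 1000 = 44.18 A

44.18 A


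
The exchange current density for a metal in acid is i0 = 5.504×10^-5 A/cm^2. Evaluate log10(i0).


i0 = 5.504×10^-5 A/cm^2
log10(i0) = -4.259

-4.259


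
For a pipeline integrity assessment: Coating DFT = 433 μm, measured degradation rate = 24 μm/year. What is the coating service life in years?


Service life = thickness / degradation rate
Life = 433 / 24 = 18.0 years

18.0 years


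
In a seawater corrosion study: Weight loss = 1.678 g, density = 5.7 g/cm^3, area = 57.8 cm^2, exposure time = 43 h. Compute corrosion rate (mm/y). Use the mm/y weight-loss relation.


Apply the mm/y weight-loss relation: CR = 87600 * W / (D * A * T)
Numerator: 87600 * 1.678 = 146992.8
Denominator: 5.7 * 57.8 * 43 = 14166.78
CR = 146992.8 / 14166.78 = 10.375879 mm/y

10.375879 mm/y


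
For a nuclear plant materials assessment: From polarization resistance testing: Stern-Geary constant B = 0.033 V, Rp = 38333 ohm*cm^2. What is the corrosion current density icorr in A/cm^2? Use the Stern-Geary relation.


Apply the Stern-Geary relation: icorr = B / Rp
icorr = 0.033 / 38333 = 8.609×10^-7 A/cm^2

8.609×10^-7 A/cm^2


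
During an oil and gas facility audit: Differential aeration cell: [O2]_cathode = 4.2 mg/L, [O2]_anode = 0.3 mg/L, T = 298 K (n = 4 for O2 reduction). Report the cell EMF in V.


Apply the Nernst concentration-cell relation: E = (RT/nF)*ln(C_cathode/C_anode)
RT/nF = 8.314*298/(4*96485) = 0.00641958 V
ln(4.2/0.3) = 2.63906
E = 0.00641958 * 2.63906 = 0.01694 V

0.01694 V


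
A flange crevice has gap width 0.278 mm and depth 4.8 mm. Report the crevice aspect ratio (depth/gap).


Aspect ratio = depth / gap
Ratio = 4.8 / 0.278 = 17.3

17.3


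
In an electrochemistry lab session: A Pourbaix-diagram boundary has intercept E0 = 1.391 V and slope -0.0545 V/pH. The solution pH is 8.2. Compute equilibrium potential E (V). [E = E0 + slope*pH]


Apply the Pourbaix line equation: E = E0 + slope*pH
E = 1.391 + (-0.0545)*8.2 = 1.391 + (-0.4469) = 0.9441 V
Rounded to 4 decimal places: E = 0.9441 V

0.9441 V


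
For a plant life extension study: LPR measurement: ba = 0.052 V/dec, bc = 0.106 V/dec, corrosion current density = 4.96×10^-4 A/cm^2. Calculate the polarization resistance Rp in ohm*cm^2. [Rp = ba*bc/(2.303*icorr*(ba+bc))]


Apply the Stern-Geary equation: Rp = ba*bc / (2.303*icorr*(ba+bc))
ba*bc = 0.052*0.106 = 0.005512
ba+bc = 0.158; 2.303*icorr*(ba+bc) = 2.303*4.96×10^-4*0.158 = 1.804815×10^-4
Rp = 0.005512 / 1.804815×10^-4 = 30.5 ohm*cm^2

30.5 ohm*cm^2


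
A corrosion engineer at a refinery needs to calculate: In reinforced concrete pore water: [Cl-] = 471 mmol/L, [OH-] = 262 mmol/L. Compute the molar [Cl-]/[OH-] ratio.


Threshold parameter = [Cl-] / [OH-] (molar basis; both in mmol/L, so units cancel)
Ratio = 471 / 262 = 1.8

1.8


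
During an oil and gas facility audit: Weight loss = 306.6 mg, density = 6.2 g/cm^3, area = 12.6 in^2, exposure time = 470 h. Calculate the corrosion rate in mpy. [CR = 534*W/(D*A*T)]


Apply the mpy weight-loss relation: CR = 534 * W / (D * A * T)
Numerator: 534 * 306.6 = 163724.4
Denominator: 6.2 * 12.6 * 470 = 36716.4
CR = 163724.4 / 36716.4 = 4.4592 mpy

4.4592 mpy


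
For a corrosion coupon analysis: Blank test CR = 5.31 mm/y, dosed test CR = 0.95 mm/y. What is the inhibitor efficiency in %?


Apply the inhibitor-efficiency definition: IE = (CR_blank − CR_inh)/CR_blank × 100
IE = (5.31 − 0.95) / 5.31 × 100
IE = 4.36 / 5.31 × 100 = 82.1 %

82.1 %


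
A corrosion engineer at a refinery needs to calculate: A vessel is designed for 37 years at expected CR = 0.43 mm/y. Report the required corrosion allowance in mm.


Corrosion allowance = CR × design life
CA = 0.43 * 37 = 15.91 mm

15.91 mm


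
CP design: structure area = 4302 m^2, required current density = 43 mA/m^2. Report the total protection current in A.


I = area * current density, then convert mA → A (÷1000)
I = 4302 * 43 / 1000 = 184.99 A

184.99 A


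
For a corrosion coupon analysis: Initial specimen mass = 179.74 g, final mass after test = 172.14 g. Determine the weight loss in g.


Weight loss = initial − final
WL = 179.74 − 172.14 = 7.6 g

7.6 g


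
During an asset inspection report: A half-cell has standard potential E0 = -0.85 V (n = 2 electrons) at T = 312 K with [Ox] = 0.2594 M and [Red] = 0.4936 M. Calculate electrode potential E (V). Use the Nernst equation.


Apply the Nernst equation: E = E0 + (RT/nF)*ln([Ox]/[Red])
Step 1: RT/nF = 8.314*312/(2*96485) = 0.01344234 V
Step 2: [Ox]/[Red] = 0.2594/0.4936 = 0.525527
Step 3: ln(0.525527) = -0.643354
Step 4: correction = 0.01344234 * -0.643354 = -0.009 V
E = -0.85 + -0.009 = -0.859 V

-0.859 V


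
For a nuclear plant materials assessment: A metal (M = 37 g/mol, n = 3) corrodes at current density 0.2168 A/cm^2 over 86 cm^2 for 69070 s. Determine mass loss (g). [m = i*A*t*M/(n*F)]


Apply Faraday's law: m = i*A*t*M / (n*F)
Total charge passed Q = i*A*t = 0.2168*86*69070 = 1287796.336 C
m = Q*M/(n*F) = 1287796.336*37/(3*96485) = 164.614 g

164.614 g


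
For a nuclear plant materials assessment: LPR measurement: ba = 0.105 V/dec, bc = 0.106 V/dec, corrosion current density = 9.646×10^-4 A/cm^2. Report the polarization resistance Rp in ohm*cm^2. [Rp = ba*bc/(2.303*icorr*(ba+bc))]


Apply the Stern-Geary equation: Rp = ba*bc / (2.303*icorr*(ba+bc))
ba*bc = 0.105*0.106 = 0.01113
ba+bc = 0.211; 2.303*icorr*(ba+bc) = 2.303*9.646×10^-4*0.211 = 4.6873097×10^-4
Rp = 0.01113 / 4.6873097×10^-4 = 23.74 ohm*cm^2

23.74 ohm*cm^2


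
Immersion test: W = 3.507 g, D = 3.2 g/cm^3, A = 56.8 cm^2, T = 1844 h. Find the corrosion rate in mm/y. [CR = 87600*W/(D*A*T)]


Apply the mm/y weight-loss relation: CR = 87600 * W / (D * A * T)
Numerator: 87600 * 3.507 = 307213.2
Denominator: 3.2 * 56.8 * 1844 = 335165.44
CR = 307213.2 / 335165.44 = 0.916602 mm/y

0.916602 mm/y


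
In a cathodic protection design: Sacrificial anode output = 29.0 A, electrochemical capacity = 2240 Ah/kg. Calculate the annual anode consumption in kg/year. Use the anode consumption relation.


Annual consumption = current * hours per year / capacity
Rate = 29.0 * 8760 / 2240 = 113.4 kg/year

113.4 kg/year


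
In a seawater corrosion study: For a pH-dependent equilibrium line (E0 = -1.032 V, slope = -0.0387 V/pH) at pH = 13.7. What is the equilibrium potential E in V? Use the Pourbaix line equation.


Apply the Pourbaix line equation: E = E0 + slope*pH
E = -1.032 + (-0.0387)*13.7 = -1.032 + (-0.53019) = -1.56219 V
Rounded to 4 decimal places: E = -1.5622 V

-1.5622 V


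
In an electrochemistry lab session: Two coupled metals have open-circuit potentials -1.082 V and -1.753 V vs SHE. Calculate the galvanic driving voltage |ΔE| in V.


Driving voltage is the absolute potential difference.
|ΔE| = |-1.082 − (-1.753)| = 0.671 V

0.671 V


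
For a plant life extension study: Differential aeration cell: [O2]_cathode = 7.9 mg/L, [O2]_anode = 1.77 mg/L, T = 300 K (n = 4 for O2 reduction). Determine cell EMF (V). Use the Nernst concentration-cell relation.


Apply the Nernst concentration-cell relation: E = (RT/nF)*ln(C_cathode/C_anode)
RT/nF = 8.314*300/(4*96485) = 0.00646266 V
ln(7.9/1.77) = 1.49588
E = 0.00646266 * 1.49588 = 0.00967 V

0.00967 V


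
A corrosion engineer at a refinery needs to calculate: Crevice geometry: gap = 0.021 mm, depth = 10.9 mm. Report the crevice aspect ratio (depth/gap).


Aspect ratio = depth / gap
Ratio = 10.9 / 0.021 = 519.0

519.0


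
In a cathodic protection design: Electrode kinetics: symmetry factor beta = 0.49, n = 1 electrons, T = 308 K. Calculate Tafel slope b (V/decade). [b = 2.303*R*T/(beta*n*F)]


Apply the Tafel slope relation: b = 2.303*R*T/(beta*n*F)
Numerator: 2.303 * 8.314 * 308 = 5897.32
Denominator: 0.49 * 1 * 96485 = 47277.65
b = 5897.32 / 47277.65 = 0.1247 V/decade

0.1247 V/decade


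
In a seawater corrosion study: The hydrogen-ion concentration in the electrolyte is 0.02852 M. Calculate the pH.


pH = −log10[H+]
pH = −log10(0.02852) = 1.54

1.54


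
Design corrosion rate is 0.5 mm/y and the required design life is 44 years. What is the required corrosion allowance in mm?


Corrosion allowance = CR × design life
CA = 0.5 * 44 = 22.0 mm

22.0 mm


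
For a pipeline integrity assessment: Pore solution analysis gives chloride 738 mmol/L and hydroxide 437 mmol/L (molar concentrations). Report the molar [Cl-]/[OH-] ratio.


Threshold parameter = [Cl-] / [OH-] (molar basis; both in mmol/L, so units cancel)
Ratio = 738 / 437 = 1.69

1.69


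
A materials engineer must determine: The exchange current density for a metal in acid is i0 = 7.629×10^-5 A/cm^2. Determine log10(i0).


i0 = 7.629×10^-5 A/cm^2
log10(i0) = -4.118

-4.118


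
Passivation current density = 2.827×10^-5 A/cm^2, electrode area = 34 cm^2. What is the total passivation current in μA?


I = i_pass * A, then convert A → μA (×10^6)
I = 2.827×10^-5 * 34 * 10^6 = 961.18 μA

961.18 μA


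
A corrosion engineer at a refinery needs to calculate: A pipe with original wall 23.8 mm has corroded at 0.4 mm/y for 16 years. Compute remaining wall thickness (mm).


Remaining wall = original − CR × time
t = 23.8 − 0.4*16 = 23.8 − 6.4 = 17.4 mm

17.4 mm


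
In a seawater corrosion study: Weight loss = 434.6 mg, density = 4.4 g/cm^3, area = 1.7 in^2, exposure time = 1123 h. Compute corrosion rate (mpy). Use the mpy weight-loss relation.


Apply the mpy weight-loss relation: CR = 534 * W / (D * A * T)
Numerator: 534 * 434.6 = 232076.4
Denominator: 4.4 * 1.7 * 1123 = 8400.04
CR = 232076.4 / 8400.04 = 27.628 mpy

27.628 mpy


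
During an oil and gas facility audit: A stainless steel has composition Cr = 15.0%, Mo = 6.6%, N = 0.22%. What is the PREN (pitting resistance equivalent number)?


Apply the PREN formula: PREN = Cr + 3.3*Mo + 16*N
PREN = 15.0 + 3.3*6.6 + 16*0.22
PREN = 15.0 + 21.78 + 3.52 = 40.3

40.3


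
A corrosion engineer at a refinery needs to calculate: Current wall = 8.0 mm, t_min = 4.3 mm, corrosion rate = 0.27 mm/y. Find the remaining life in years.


Apply the remaining-life relation: RL = (t_current − t_min) / CR
RL = (8.0 − 4.3) / 0.27 = 3.7 / 0.27 = 13.7 years

13.7 years


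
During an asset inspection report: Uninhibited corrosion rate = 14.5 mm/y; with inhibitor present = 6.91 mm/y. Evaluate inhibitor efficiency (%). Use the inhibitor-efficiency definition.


Apply the inhibitor-efficiency definition: IE = (CR_blank − CR_inh)/CR_blank × 100
IE = (14.5 − 6.91) / 14.5 × 100
IE = 7.59 / 14.5 × 100 = 52.3 %

52.3 %


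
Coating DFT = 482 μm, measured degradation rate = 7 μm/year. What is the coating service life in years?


Service life = thickness / degradation rate
Life = 482 / 7 = 68.9 years

68.9 years


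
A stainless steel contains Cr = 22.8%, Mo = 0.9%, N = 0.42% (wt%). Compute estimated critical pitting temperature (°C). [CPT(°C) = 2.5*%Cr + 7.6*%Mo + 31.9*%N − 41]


Apply the ASTM G48 empirical CPT estimate: CPT(°C) = 2.5*%Cr + 7.6*%Mo + 31.9*%N − 41
2.5*22.8 = 57; 7.6*0.9 = 6.84; 31.9*0.42 = 13.398
CPT = 57 + 6.84 + 13.398 − 41 = 36.238 °C
Rounded to 0.1 °C: CPT ≈ 36.2 °C

36.2 °C


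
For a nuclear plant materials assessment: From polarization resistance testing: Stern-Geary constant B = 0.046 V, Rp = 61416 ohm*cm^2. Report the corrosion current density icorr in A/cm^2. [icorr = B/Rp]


Apply the Stern-Geary relation: icorr = B / Rp
icorr = 0.046 / 61416 = 7.49×10^-7 A/cm^2

7.49×10^-7 A/cm^2


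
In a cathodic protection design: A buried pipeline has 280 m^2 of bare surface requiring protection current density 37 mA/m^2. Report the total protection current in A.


I = area * current density, then convert mA → A (÷1000)
I = 280 * 37 / 1000 = 10.36 A

10.36 A


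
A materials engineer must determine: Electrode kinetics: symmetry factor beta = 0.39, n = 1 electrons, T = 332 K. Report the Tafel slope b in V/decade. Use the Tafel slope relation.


Apply the Tafel slope relation: b = 2.303*R*T/(beta*n*F)
Numerator: 2.303 * 8.314 * 332 = 6356.85
Denominator: 0.39 * 1 * 96485 = 37629.15
b = 6356.85 / 37629.15 = 0.169 V/decade

0.169 V/decade


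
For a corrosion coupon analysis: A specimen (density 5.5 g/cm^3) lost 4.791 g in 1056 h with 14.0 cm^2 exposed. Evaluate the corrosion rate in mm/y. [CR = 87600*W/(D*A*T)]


Apply the mm/y weight-loss relation: CR = 87600 * W / (D * A * T)
Numerator: 87600 * 4.791 = 419691.6
Denominator: 5.5 * 14.0 * 1056 = 81312.0
CR = 419691.6 / 81312.0 = 5.161496 mm/y

5.161496 mm/y


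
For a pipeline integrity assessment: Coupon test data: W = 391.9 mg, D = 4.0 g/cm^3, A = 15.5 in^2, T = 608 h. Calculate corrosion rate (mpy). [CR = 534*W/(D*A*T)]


Apply the mpy weight-loss relation: CR = 534 * W / (D * A * T)
Numerator: 534 * 391.9 = 209274.6
Denominator: 4.0 * 15.5 * 608 = 37696.0
CR = 209274.6 / 37696.0 = 5.552 mpy

5.552 mpy


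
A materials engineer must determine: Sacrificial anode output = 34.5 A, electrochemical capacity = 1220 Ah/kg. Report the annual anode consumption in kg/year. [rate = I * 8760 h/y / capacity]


Annual consumption = current * hours per year / capacity
Rate = 34.5 * 8760 / 1220 = 247.7 kg/year

247.7 kg/year


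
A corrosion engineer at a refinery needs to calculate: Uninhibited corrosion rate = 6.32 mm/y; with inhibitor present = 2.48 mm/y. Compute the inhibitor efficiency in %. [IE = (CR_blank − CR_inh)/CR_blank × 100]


Apply the inhibitor-efficiency definition: IE = (CR_blank − CR_inh)/CR_blank × 100
IE = (6.32 − 2.48) / 6.32 × 100
IE = 3.84 / 6.32 × 100 = 60.8 %

60.8 %


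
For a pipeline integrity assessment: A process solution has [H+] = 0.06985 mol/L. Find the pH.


pH = −log10[H+]
pH = −log10(0.06985) = 1.16

1.16


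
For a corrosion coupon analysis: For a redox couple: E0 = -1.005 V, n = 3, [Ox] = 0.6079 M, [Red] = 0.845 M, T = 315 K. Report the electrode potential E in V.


Apply the Nernst equation: E = E0 + (RT/nF)*ln([Ox]/[Red])
Step 1: RT/nF = 8.314*315/(3*96485) = 0.00904773 V
Step 2: [Ox]/[Red] = 0.6079/0.845 = 0.719408
Step 3: ln(0.719408) = -0.329327
Step 4: correction = 0.00904773 * -0.329327 = -0.003 V
E = -1.005 + -0.003 = -1.008 V

-1.008 V


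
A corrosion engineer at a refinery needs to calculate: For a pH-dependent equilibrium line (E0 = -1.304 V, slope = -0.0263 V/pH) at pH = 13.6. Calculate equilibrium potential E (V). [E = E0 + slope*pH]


Apply the Pourbaix line equation: E = E0 + slope*pH
E = -1.304 + (-0.0263)*13.6 = -1.304 + (-0.35768) = -1.66168 V
Rounded to 3 decimal places: E = -1.662 V

-1.662 V


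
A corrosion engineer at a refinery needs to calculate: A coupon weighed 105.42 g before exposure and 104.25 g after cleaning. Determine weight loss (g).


Weight loss = initial − final
WL = 105.42 − 104.25 = 1.17 g

1.17 g


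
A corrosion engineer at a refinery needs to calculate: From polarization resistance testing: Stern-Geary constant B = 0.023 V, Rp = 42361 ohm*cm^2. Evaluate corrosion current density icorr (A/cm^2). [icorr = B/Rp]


Apply the Stern-Geary relation: icorr = B / Rp
icorr = 0.023 / 42361 = 5.43×10^-7 A/cm^2

5.43×10^-7 A/cm^2


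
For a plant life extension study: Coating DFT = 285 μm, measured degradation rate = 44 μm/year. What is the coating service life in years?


Service life = thickness / degradation rate
Life = 285 / 44 = 6.5 years

6.5 years


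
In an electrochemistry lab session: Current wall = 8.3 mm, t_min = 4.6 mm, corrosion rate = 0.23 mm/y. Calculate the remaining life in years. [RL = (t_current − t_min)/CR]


Apply the remaining-life relation: RL = (t_current − t_min) / CR
RL = (8.3 − 4.6) / 0.23 = 3.7 / 0.23 = 16.1 years

16.1 years


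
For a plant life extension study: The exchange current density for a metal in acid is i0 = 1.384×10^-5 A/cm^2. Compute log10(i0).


i0 = 1.384×10^-5 A/cm^2
log10(i0) = -4.859

-4.859


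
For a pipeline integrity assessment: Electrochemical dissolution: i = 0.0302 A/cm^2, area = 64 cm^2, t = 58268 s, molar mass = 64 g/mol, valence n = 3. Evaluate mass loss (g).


Apply Faraday's law: m = i*A*t*M / (n*F)
Total charge passed Q = i*A*t = 0.0302*64*58268 = 112620.3904 C
m = Q*M/(n*F) = 112620.3904*64/(3*96485) = 24.901 g

24.901 g


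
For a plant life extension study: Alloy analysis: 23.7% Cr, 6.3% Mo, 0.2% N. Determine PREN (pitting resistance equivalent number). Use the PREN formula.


Apply the PREN formula: PREN = Cr + 3.3*Mo + 16*N
PREN = 23.7 + 3.3*6.3 + 16*0.2
PREN = 23.7 + 20.79 + 3.2 = 47.69

47.69


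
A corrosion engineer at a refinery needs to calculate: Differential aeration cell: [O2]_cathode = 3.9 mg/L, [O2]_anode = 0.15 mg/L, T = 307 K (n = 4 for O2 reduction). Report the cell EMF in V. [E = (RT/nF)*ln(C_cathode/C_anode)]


Apply the Nernst concentration-cell relation: E = (RT/nF)*ln(C_cathode/C_anode)
RT/nF = 8.314*307/(4*96485) = 0.00661346 V
ln(3.9/0.15) = 3.2581
E = 0.00661346 * 3.2581 = 0.02155 V

0.02155 V


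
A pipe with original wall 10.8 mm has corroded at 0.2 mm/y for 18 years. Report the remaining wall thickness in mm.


Remaining wall = original − CR × time
t = 10.8 − 0.2*18 = 10.8 − 3.6 = 7.2 mm

7.2 mm


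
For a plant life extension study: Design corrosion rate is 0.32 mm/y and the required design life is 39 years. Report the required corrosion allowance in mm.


Corrosion allowance = CR × design life
CA = 0.32 * 39 = 12.48 mm

12.48 mm


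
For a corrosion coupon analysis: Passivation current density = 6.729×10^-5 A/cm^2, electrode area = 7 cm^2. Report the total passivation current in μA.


I = i_pass * A, then convert A → μA (×10^6)
I = 6.729×10^-5 * 7 * 10^6 = 471.03 μA

471.03 μA


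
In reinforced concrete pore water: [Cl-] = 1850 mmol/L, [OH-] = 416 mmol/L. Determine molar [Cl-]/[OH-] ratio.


Threshold parameter = [Cl-] / [OH-] (molar basis; both in mmol/L, so units cancel)
Ratio = 1850 / 416 = 4.45

4.45


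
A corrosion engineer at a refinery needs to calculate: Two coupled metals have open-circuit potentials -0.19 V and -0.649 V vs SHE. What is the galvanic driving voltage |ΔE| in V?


Driving voltage is the absolute potential difference.
|ΔE| = |-0.19 − (-0.649)| = 0.459 V

0.459 V


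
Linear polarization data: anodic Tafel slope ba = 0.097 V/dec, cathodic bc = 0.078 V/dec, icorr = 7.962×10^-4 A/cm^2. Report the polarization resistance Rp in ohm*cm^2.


Apply the Stern-Geary equation: Rp = ba*bc / (2.303*icorr*(ba+bc))
ba*bc = 0.097*0.078 = 0.007566
ba+bc = 0.175; 2.303*icorr*(ba+bc) = 2.303*7.962×10^-4*0.175 = 3.208885×10^-4
Rp = 0.007566 / 3.208885×10^-4 = 23.6 ohm*cm^2

23.6 ohm*cm^2


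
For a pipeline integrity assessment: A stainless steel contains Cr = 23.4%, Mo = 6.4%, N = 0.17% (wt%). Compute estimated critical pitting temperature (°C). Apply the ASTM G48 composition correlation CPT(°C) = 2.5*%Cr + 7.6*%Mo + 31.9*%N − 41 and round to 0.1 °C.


Apply the ASTM G48 empirical CPT estimate: CPT(°C) = 2.5*%Cr + 7.6*%Mo + 31.9*%N − 41
2.5*23.4 = 58.5; 7.6*6.4 = 48.64; 31.9*0.17 = 5.423
CPT = 58.5 + 48.64 + 5.423 − 41 = 71.563 °C
Rounded to 0.1 °C: CPT ≈ 71.6 °C

71.6 °C


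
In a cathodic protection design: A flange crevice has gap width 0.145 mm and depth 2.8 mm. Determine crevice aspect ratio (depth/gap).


Aspect ratio = depth / gap
Ratio = 2.8 / 0.145 = 19.3

19.3


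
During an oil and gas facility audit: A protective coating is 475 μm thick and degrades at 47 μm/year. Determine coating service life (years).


Service life = thickness / degradation rate
Life = 475 / 47 = 10.1 years

10.1 years


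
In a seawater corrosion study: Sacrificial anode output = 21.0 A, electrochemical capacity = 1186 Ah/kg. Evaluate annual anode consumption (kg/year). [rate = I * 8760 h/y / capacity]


Annual consumption = current * hours per year / capacity
Rate = 21.0 * 8760 / 1186 = 155.1 kg/year

155.1 kg/year


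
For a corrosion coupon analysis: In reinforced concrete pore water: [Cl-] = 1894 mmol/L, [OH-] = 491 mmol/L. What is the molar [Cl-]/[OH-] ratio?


Threshold parameter = [Cl-] / [OH-] (molar basis; both in mmol/L, so units cancel)
Ratio = 1894 / 491 = 3.86

3.86


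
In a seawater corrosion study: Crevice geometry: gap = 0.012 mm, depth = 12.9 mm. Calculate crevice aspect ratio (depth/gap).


Aspect ratio = depth / gap
Ratio = 12.9 / 0.012 = 1075.0

1075.0


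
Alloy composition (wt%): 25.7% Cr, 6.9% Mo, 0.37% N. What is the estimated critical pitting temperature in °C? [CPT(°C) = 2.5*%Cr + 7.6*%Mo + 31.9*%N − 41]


Apply the ASTM G48 empirical CPT estimate: CPT(°C) = 2.5*%Cr + 7.6*%Mo + 31.9*%N − 41
2.5*25.7 = 64.25; 7.6*6.9 = 52.44; 31.9*0.37 = 11.803
CPT = 64.25 + 52.44 + 11.803 − 41 = 87.493 °C
Rounded to 0.1 °C: CPT ≈ 87.5 °C

87.5 °C


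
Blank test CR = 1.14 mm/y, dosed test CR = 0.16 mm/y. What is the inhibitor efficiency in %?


Apply the inhibitor-efficiency definition: IE = (CR_blank − CR_inh)/CR_blank × 100
IE = (1.14 − 0.16) / 1.14 × 100
IE = 0.98 / 1.14 × 100 = 86.0 %

86.0 %


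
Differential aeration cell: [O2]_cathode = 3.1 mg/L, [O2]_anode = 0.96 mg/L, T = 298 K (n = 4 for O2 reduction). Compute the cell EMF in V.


Apply the Nernst concentration-cell relation: E = (RT/nF)*ln(C_cathode/C_anode)
RT/nF = 8.314*298/(4*96485) = 0.00641958 V
ln(3.1/0.96) = 1.17222
E = 0.00641958 * 1.17222 = 0.00753 V

0.00753 V


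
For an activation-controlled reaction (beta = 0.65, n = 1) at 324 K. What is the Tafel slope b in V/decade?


Apply the Tafel slope relation: b = 2.303*R*T/(beta*n*F)
Numerator: 2.303 * 8.314 * 324 = 6203.67
Denominator: 0.65 * 1 * 96485 = 62715.25
b = 6203.67 / 62715.25 = 0.0989 V/decade

0.0989 V/decade


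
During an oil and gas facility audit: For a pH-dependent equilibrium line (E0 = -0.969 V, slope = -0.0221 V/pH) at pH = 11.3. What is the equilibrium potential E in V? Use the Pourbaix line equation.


Apply the Pourbaix line equation: E = E0 + slope*pH
E = -0.969 + (-0.0221)*11.3 = -0.969 + (-0.24973) = -1.21873 V
Rounded to 3 decimal places: E = -1.219 V

-1.219 V


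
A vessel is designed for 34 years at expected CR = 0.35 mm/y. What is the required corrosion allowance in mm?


Corrosion allowance = CR × design life
CA = 0.35 * 34 = 11.9 mm

11.9 mm


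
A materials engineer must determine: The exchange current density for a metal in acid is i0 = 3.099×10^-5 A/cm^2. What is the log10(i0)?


i0 = 3.099×10^-5 A/cm^2
log10(i0) = -4.509

-4.509


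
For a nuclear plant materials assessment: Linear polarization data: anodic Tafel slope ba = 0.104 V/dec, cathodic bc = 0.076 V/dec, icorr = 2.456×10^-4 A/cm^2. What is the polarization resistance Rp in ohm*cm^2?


Apply the Stern-Geary equation: Rp = ba*bc / (2.303*icorr*(ba+bc))
ba*bc = 0.104*0.076 = 0.007904
ba+bc = 0.18; 2.303*icorr*(ba+bc) = 2.303*2.456×10^-4*0.18 = 1.0181102×10^-4
Rp = 0.007904 / 1.0181102×10^-4 = 77.6 ohm*cm^2

77.6 ohm*cm^2


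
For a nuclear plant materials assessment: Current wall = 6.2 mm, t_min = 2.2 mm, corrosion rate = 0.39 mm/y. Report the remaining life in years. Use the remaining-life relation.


Apply the remaining-life relation: RL = (t_current − t_min) / CR
RL = (6.2 − 2.2) / 0.39 = 4.0 / 0.39 = 10.3 years

10.3 years


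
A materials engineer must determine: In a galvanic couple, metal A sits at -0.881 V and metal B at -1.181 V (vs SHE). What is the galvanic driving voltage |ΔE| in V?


Driving voltage is the absolute potential difference.
|ΔE| = |-0.881 − (-1.181)| = 0.3 V

0.3 V


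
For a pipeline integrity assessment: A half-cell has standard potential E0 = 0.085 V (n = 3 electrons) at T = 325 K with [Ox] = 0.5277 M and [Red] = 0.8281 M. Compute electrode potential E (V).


Apply the Nernst equation: E = E0 + (RT/nF)*ln([Ox]/[Red])
Step 1: RT/nF = 8.314*325/(3*96485) = 0.00933496 V
Step 2: [Ox]/[Red] = 0.5277/0.8281 = 0.637242
Step 3: ln(0.637242) = -0.450606
Step 4: correction = 0.00933496 * -0.450606 = -0.004 V
E = 0.085 + -0.004 = 0.081 V

0.081 V


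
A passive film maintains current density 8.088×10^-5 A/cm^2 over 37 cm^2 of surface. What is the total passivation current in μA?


I = i_pass * A, then convert A → μA (×10^6)
I = 8.088×10^-5 * 37 * 10^6 = 2992.56 μA

2992.56 μA


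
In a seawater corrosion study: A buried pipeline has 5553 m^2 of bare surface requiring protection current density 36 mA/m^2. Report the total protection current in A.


I = area * current density, then convert mA → A (÷1000)
I = 5553 * 36 / 1000 = 199.91 A

199.91 A


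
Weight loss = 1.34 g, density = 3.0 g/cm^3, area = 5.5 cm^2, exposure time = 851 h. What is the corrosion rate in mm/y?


Apply the mm/y weight-loss relation: CR = 87600 * W / (D * A * T)
Numerator: 87600 * 1.34 = 117384.0
Denominator: 3.0 * 5.5 * 851 = 14041.5
CR = 117384.0 / 14041.5 = 8.35979 mm/y

8.35979 mm/y


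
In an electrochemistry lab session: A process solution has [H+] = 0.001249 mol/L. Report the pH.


pH = −log10[H+]
pH = −log10(0.001249) = 2.9

2.9


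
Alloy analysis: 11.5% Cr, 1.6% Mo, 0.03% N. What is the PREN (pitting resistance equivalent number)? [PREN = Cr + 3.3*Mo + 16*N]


Apply the PREN formula: PREN = Cr + 3.3*Mo + 16*N
PREN = 11.5 + 3.3*1.6 + 16*0.03
PREN = 11.5 + 5.28 + 0.48 = 17.26

17.26


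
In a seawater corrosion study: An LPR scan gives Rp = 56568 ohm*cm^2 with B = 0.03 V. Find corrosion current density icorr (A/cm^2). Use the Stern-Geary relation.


Apply the Stern-Geary relation: icorr = B / Rp
icorr = 0.03 / 56568 = 5.303×10^-7 A/cm^2

5.303×10^-7 A/cm^2


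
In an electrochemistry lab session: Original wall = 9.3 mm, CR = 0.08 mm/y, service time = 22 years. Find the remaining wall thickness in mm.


Remaining wall = original − CR × time
t = 9.3 − 0.08*22 = 9.3 − 1.76 = 7.54 mm

7.54 mm


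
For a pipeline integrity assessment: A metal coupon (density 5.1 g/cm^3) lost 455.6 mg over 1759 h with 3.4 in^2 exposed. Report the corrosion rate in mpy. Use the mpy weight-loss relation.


Apply the mpy weight-loss relation: CR = 534 * W / (D * A * T)
Numerator: 534 * 455.6 = 243290.4
Denominator: 5.1 * 3.4 * 1759 = 30501.06
CR = 243290.4 / 30501.06 = 7.976 mpy

7.976 mpy


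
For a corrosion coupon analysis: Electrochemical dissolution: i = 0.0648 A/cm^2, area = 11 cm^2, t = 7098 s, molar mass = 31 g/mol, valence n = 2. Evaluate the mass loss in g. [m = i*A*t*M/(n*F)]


Apply Faraday's law: m = i*A*t*M / (n*F)
Total charge passed Q = i*A*t = 0.0648*11*7098 = 5059.4544 C
m = Q*M/(n*F) = 5059.4544*31/(2*96485) = 0.8128 g

0.8128 g


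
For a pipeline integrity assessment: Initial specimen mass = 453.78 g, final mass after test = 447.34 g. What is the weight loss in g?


Weight loss = initial − final
WL = 453.78 − 447.34 = 6.44 g

6.44 g


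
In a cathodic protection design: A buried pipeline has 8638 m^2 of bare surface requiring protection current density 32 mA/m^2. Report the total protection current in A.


I = area * current density, then convert mA → A (÷1000)
I = 8638 * 32 / 1000 = 276.42 A

276.42 A


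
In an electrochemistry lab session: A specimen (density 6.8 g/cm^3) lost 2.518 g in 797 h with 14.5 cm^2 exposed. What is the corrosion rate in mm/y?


Apply the mm/y weight-loss relation: CR = 87600 * W / (D * A * T)
Numerator: 87600 * 2.518 = 220576.8
Denominator: 6.8 * 14.5 * 797 = 78584.2
CR = 220576.8 / 78584.2 = 2.806885 mm/y

2.806885 mm/y


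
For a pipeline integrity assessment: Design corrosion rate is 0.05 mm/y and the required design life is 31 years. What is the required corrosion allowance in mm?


Corrosion allowance = CR × design life
CA = 0.05 * 31 = 1.55 mm

1.55 mm


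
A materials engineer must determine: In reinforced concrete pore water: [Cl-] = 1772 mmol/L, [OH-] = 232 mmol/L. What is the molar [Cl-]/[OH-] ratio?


Threshold parameter = [Cl-] / [OH-] (molar basis; both in mmol/L, so units cancel)
Ratio = 1772 / 232 = 7.64

7.64


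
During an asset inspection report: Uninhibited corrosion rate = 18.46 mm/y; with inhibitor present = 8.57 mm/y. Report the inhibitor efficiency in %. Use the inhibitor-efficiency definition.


Apply the inhibitor-efficiency definition: IE = (CR_blank − CR_inh)/CR_blank × 100
IE = (18.46 − 8.57) / 18.46 × 100
IE = 9.89 / 18.46 × 100 = 53.6 %

53.6 %


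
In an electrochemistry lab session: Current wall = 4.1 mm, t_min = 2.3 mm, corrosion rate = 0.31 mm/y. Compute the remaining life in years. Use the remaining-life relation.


Apply the remaining-life relation: RL = (t_current − t_min) / CR
RL = (4.1 − 2.3) / 0.31 = 1.8 / 0.31 = 5.8 years

5.8 years


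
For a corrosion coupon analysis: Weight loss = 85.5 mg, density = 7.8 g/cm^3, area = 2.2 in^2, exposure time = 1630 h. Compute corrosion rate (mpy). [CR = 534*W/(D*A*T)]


Apply the mpy weight-loss relation: CR = 534 * W / (D * A * T)
Numerator: 534 * 85.5 = 45657.0
Denominator: 7.8 * 2.2 * 1630 = 27970.8
CR = 45657.0 / 27970.8 = 1.632 mpy

1.632 mpy


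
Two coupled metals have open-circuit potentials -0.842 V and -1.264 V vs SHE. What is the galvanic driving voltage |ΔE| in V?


Driving voltage is the absolute potential difference.
|ΔE| = |-0.842 − (-1.264)| = 0.422 V

0.422 V


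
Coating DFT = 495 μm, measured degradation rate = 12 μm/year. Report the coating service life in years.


Service life = thickness / degradation rate
Life = 495 / 12 = 41.3 years

41.3 years


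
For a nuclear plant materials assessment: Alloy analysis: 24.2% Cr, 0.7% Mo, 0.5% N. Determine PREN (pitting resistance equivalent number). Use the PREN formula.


Apply the PREN formula: PREN = Cr + 3.3*Mo + 16*N
PREN = 24.2 + 3.3*0.7 + 16*0.5
PREN = 24.2 + 2.31 + 8.0 = 34.51

34.51


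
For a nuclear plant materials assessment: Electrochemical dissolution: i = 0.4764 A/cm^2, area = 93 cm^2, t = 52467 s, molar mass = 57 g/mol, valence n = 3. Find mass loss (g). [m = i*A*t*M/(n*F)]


Apply Faraday's law: m = i*A*t*M / (n*F)
Total charge passed Q = i*A*t = 0.4764*93*52467 = 2324560.9284 C
m = Q*M/(n*F) = 2324560.9284*57/(3*96485) = 457.75673 g

457.75673 g


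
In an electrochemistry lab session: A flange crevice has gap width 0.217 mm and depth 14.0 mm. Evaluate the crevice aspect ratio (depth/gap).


Aspect ratio = depth / gap
Ratio = 14.0 / 0.217 = 64.5

64.5


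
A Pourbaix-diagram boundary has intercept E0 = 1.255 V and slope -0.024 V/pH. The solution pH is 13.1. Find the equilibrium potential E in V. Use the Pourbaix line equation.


Apply the Pourbaix line equation: E = E0 + slope*pH
E = 1.255 + (-0.024)*13.1 = 1.255 + (-0.3144) = 0.9406 V
Rounded to 3 decimal places: E = 0.941 V

0.941 V


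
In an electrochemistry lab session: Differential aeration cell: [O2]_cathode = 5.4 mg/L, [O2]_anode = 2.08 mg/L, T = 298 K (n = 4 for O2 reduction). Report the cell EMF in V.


Apply the Nernst concentration-cell relation: E = (RT/nF)*ln(C_cathode/C_anode)
RT/nF = 8.314*298/(4*96485) = 0.00641958 V
ln(5.4/2.08) = 0.95403
E = 0.00641958 * 0.95403 = 0.00612 V

0.00612 V


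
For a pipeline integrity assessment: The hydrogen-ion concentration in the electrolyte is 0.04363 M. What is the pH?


pH = −log10[H+]
pH = −log10(0.04363) = 1.36

1.36


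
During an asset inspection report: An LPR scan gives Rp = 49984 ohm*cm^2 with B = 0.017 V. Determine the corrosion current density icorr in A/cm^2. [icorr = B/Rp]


Apply the Stern-Geary relation: icorr = B / Rp
icorr = 0.017 / 49984 = 3.401×10^-7 A/cm^2

3.401×10^-7 A/cm^2


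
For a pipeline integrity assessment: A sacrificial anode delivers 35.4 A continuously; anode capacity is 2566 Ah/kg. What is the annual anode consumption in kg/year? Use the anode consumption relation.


Annual consumption = current * hours per year / capacity
Rate = 35.4 * 8760 / 2566 = 120.9 kg/year

120.9 kg/year


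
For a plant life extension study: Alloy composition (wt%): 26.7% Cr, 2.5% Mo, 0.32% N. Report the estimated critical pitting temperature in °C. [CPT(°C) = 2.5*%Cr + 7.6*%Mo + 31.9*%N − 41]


Apply the ASTM G48 empirical CPT estimate: CPT(°C) = 2.5*%Cr + 7.6*%Mo + 31.9*%N − 41
2.5*26.7 = 66.75; 7.6*2.5 = 19; 31.9*0.32 = 10.208
CPT = 66.75 + 19 + 10.208 − 41 = 54.958 °C
Rounded to 0.1 °C: CPT ≈ 55.0 °C

55.0 °C


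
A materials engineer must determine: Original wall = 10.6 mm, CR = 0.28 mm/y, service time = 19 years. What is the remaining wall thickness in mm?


Remaining wall = original − CR × time
t = 10.6 − 0.28*19 = 10.6 − 5.32 = 5.28 mm

5.28 mm


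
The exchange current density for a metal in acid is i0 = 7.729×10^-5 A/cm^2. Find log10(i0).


i0 = 7.729×10^-5 A/cm^2
log10(i0) = -4.112

-4.112


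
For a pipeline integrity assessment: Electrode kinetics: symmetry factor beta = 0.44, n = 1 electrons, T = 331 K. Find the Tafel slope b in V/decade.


Apply the Tafel slope relation: b = 2.303*R*T/(beta*n*F)
Numerator: 2.303 * 8.314 * 331 = 6337.7
Denominator: 0.44 * 1 * 96485 = 42453.4
b = 6337.7 / 42453.4 = 0.149 V/decade

0.149 V/decade


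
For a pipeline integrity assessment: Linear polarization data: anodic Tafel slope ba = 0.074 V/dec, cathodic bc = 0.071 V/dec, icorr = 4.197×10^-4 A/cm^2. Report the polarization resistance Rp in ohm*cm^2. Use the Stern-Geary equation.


Apply the Stern-Geary equation: Rp = ba*bc / (2.303*icorr*(ba+bc))
ba*bc = 0.074*0.071 = 0.005254
ba+bc = 0.145; 2.303*icorr*(ba+bc) = 2.303*4.197×10^-4*0.145 = 1.4015252×10^-4
Rp = 0.005254 / 1.4015252×10^-4 = 37.5 ohm*cm^2

37.5 ohm*cm^2


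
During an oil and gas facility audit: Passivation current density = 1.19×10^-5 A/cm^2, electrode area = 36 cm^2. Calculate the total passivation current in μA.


I = i_pass * A, then convert A → μA (×10^6)
I = 1.19×10^-5 * 36 * 10^6 = 428.4 μA

428.4 μA


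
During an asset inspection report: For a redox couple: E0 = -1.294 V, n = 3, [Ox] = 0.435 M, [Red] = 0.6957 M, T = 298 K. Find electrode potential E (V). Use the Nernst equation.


Apply the Nernst equation: E = E0 + (RT/nF)*ln([Ox]/[Red])
Step 1: RT/nF = 8.314*298/(3*96485) = 0.00855944 V
Step 2: [Ox]/[Red] = 0.435/0.6957 = 0.62527
Step 3: ln(0.62527) = -0.469572
Step 4: correction = 0.00855944 * -0.469572 = -0.004 V
E = -1.294 + -0.004 = -1.298 V

-1.298 V


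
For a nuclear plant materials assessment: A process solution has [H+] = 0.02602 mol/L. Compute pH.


pH = −log10[H+]
pH = −log10(0.02602) = 1.58

1.58


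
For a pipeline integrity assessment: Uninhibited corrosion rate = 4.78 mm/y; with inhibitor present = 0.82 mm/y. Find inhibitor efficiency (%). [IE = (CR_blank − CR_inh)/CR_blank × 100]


Apply the inhibitor-efficiency definition: IE = (CR_blank − CR_inh)/CR_blank × 100
IE = (4.78 − 0.82) / 4.78 × 100
IE = 3.96 / 4.78 × 100 = 82.8 %

82.8 %


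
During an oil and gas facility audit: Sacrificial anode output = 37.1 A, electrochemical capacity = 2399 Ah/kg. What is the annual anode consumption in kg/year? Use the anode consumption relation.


Annual consumption = current * hours per year / capacity
Rate = 37.1 * 8760 / 2399 = 135.5 kg/year

135.5 kg/year


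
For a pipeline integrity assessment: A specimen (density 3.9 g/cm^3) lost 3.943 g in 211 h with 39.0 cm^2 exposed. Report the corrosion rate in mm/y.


Apply the mm/y weight-loss relation: CR = 87600 * W / (D * A * T)
Numerator: 87600 * 3.943 = 345406.8
Denominator: 3.9 * 39.0 * 211 = 32093.1
CR = 345406.8 / 32093.1 = 10.76265 mm/y

10.76265 mm/y


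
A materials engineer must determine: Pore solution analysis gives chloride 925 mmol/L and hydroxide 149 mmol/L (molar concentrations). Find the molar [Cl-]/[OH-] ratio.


Threshold parameter = [Cl-] / [OH-] (molar basis; both in mmol/L, so units cancel)
Ratio = 925 / 149 = 6.21

6.21


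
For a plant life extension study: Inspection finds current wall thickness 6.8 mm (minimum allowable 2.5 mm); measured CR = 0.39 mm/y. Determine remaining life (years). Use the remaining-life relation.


Apply the remaining-life relation: RL = (t_current − t_min) / CR
RL = (6.8 − 2.5) / 0.39 = 4.3 / 0.39 = 11.0 years

11.0 years


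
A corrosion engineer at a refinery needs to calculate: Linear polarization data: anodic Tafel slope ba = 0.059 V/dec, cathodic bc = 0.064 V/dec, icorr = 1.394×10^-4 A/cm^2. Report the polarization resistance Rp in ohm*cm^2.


Apply the Stern-Geary equation: Rp = ba*bc / (2.303*icorr*(ba+bc))
ba*bc = 0.059*0.064 = 0.003776
ba+bc = 0.123; 2.303*icorr*(ba+bc) = 2.303*1.394×10^-4*0.123 = 3.9487699×10^-5
Rp = 0.003776 / 3.9487699×10^-5 = 95.6 ohm*cm^2

95.6 ohm*cm^2


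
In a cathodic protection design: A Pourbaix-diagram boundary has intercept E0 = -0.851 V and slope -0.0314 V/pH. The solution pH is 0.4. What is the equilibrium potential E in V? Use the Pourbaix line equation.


Apply the Pourbaix line equation: E = E0 + slope*pH
E = -0.851 + (-0.0314)*0.4 = -0.851 + (-0.01256) = -0.86356 V
Rounded to 3 decimal places: E = -0.864 V

-0.864 V


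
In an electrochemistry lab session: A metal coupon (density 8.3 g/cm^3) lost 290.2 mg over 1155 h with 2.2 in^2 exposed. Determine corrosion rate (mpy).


Apply the mpy weight-loss relation: CR = 534 * W / (D * A * T)
Numerator: 534 * 290.2 = 154966.8
Denominator: 8.3 * 2.2 * 1155 = 21090.3
CR = 154966.8 / 21090.3 = 7.3478 mpy

7.3478 mpy


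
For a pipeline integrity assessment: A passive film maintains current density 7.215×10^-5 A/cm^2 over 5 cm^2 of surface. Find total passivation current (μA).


I = i_pass * A, then convert A → μA (×10^6)
I = 7.215×10^-5 * 5 * 10^6 = 360.75 μA

360.75 μA


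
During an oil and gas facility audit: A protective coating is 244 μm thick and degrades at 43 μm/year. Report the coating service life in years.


Service life = thickness / degradation rate
Life = 244 / 43 = 5.7 years

5.7 years


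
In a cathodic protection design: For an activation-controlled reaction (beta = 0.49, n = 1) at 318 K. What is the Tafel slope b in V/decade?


Apply the Tafel slope relation: b = 2.303*R*T/(beta*n*F)
Numerator: 2.303 * 8.314 * 318 = 6088.79
Denominator: 0.49 * 1 * 96485 = 47277.65
b = 6088.79 / 47277.65 = 0.1288 V/decade

0.1288 V/decade


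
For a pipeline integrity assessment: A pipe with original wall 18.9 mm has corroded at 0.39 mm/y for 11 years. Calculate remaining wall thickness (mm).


Remaining wall = original − CR × time
t = 18.9 − 0.39*11 = 18.9 − 4.29 = 14.61 mm

14.61 mm
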